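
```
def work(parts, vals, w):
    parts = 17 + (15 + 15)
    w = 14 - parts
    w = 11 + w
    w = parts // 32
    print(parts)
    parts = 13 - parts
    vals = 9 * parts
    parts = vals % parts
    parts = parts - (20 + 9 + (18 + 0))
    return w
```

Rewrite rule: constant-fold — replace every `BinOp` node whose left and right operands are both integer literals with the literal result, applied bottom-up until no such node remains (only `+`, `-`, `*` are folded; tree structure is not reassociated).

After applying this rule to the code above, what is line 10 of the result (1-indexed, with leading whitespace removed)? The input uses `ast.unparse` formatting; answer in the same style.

parts = parts - 47

Transformed code:
def work(parts, vals, w):
    parts = 47
    w = 14 - parts
    w = 11 + w
    w = parts // 32
    print(parts)
    parts = 13 - parts
    vals = 9 * parts
    parts = vals % parts
    parts = parts - 47
    return w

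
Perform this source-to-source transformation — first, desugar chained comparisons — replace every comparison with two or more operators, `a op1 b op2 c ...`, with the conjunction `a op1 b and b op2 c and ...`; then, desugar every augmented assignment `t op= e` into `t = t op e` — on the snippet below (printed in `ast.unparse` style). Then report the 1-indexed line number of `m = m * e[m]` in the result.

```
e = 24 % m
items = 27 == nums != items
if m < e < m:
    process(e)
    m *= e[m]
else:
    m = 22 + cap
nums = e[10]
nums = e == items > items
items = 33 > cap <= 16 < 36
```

5

Transformed code:
e = 24 % m
items = 27 == nums and nums != items
if m < e and e < m:
    process(e)
    m = m * e[m]
else:
    m = 22 + cap
nums = e[10]
nums = e == items and items > items
items = 33 > cap and cap <= 16 and (16 < 36)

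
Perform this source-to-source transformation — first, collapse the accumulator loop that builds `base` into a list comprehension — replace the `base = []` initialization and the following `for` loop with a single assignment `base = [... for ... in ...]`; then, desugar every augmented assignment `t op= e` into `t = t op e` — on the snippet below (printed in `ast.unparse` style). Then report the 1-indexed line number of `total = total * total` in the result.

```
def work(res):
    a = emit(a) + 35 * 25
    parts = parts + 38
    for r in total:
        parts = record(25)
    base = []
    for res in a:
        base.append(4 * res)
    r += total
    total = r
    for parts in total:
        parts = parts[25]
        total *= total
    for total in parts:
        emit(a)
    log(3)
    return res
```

Transformed code:
def work(res):
    a = emit(a) + 35 * 25
    parts = parts + 38
    for r in total:
        parts = record(25)
    base = [4 * res for res in a]
    r = r + total
    total = r
    for parts in total:
        parts = parts[25]
        total = total * total
    for total in parts:
        emit(a)
    log(3)
    return res

11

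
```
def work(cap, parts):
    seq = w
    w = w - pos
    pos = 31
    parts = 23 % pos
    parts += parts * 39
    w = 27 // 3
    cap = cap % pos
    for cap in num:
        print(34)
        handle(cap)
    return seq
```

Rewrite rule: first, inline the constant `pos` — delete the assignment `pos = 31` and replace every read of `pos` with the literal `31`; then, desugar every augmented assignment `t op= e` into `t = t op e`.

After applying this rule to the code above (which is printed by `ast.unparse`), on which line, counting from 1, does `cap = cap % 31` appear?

Transformed code:
def work(cap, parts):
    seq = w
    w = w - 31
    parts = 23 % 31
    parts = parts + parts * 39
    w = 27 // 3
    cap = cap % 31
    for cap in num:
        print(34)
        handle(cap)
    return seq

7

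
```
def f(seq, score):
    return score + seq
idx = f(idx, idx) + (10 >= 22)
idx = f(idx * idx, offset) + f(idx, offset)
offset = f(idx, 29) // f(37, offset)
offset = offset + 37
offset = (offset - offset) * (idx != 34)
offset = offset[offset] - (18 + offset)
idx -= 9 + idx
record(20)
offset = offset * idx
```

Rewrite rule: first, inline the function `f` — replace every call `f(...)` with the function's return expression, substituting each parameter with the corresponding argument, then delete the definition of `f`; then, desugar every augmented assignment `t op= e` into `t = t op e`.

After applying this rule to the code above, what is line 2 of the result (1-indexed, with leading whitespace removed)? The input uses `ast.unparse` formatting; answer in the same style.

Transformed code:
idx = idx + idx + (10 >= 22)
idx = offset + idx * idx + (offset + idx)
offset = (29 + idx) // (offset + 37)
offset = offset + 37
offset = (offset - offset) * (idx != 34)
offset = offset[offset] - (18 + offset)
idx = idx - (9 + idx)
record(20)
offset = offset * idx

idx = offset + idx * idx + (offset + idx)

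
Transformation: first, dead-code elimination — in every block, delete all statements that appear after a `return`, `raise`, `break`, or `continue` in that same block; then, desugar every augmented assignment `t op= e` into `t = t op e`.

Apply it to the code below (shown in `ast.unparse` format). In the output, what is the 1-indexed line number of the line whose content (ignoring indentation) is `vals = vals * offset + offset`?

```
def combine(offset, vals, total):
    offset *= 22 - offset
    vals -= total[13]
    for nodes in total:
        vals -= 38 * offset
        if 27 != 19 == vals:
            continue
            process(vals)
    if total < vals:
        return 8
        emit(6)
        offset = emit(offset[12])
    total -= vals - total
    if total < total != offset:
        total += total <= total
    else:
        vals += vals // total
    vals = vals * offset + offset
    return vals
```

15

Transformed code:
def combine(offset, vals, total):
    offset = offset * (22 - offset)
    vals = vals - total[13]
    for nodes in total:
        vals = vals - 38 * offset
        if 27 != 19 == vals:
            continue
    if total < vals:
        return 8
    total = total - (vals - total)
    if total < total != offset:
        total = total + (total <= total)
    else:
        vals = vals + vals // total
    vals = vals * offset + offset
    return vals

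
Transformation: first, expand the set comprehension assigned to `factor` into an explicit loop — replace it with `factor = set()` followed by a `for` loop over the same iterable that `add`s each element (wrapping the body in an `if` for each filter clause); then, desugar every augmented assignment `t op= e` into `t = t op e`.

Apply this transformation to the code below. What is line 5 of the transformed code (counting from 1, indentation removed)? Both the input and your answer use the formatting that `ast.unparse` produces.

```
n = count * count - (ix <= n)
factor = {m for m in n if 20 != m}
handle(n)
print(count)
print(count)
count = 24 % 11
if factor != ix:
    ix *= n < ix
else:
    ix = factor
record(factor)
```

Transformed code:
n = count * count - (ix <= n)
factor = set()
for m in n:
    if 20 != m:
        factor.add(m)
handle(n)
print(count)
print(count)
count = 24 % 11
if factor != ix:
    ix = ix * (n < ix)
else:
    ix = factor
record(factor)

factor.add(m)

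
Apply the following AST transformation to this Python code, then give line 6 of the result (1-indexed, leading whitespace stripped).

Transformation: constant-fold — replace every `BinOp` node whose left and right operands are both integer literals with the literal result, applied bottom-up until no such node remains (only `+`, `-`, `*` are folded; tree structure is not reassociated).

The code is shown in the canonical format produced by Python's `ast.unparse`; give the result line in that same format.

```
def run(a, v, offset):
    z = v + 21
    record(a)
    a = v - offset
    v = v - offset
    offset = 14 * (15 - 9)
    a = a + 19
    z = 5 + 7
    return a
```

offset = 84

Transformed code:
def run(a, v, offset):
    z = v + 21
    record(a)
    a = v - offset
    v = v - offset
    offset = 84
    a = a + 19
    z = 12
    return a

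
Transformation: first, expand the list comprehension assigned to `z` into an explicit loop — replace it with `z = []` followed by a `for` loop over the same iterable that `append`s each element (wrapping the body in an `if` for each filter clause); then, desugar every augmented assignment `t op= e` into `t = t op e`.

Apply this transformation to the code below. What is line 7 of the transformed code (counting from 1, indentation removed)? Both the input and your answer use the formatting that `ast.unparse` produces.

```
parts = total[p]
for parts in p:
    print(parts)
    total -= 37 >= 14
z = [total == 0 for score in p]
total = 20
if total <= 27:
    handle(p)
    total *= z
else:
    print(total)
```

Transformed code:
parts = total[p]
for parts in p:
    print(parts)
    total = total - (37 >= 14)
z = []
for score in p:
    z.append(total == 0)
total = 20
if total <= 27:
    handle(p)
    total = total * z
else:
    print(total)

z.append(total == 0)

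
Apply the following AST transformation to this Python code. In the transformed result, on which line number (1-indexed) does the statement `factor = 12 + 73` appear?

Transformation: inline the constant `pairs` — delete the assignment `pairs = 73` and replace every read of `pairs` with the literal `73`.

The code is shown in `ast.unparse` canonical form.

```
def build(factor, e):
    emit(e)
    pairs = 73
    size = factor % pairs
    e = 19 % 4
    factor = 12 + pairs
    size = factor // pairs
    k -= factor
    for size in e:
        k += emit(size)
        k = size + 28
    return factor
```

5

Transformed code:
def build(factor, e):
    emit(e)
    size = factor % 73
    e = 19 % 4
    factor = 12 + 73
    size = factor // 73
    k -= factor
    for size in e:
        k += emit(size)
        k = size + 28
    return factor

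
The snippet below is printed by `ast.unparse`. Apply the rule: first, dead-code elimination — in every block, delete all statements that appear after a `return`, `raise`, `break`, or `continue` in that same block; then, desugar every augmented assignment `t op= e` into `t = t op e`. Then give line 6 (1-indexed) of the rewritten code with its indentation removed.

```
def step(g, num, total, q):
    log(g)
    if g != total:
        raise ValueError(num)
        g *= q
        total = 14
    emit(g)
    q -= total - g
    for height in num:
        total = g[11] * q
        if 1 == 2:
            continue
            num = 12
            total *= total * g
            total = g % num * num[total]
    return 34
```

Transformed code:
def step(g, num, total, q):
    log(g)
    if g != total:
        raise ValueError(num)
    emit(g)
    q = q - (total - g)
    for height in num:
        total = g[11] * q
        if 1 == 2:
            continue
    return 34

q = q - (total - g)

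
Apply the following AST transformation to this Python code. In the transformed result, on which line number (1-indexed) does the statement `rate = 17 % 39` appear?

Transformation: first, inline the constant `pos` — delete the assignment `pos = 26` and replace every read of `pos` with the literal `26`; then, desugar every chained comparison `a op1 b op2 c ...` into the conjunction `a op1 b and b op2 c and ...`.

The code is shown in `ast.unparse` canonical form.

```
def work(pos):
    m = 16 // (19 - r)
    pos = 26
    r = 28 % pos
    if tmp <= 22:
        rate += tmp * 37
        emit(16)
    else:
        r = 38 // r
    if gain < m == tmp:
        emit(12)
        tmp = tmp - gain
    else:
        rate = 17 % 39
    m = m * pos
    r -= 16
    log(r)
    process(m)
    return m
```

13

Transformed code:
def work(pos):
    m = 16 // (19 - r)
    r = 28 % 26
    if tmp <= 22:
        rate += tmp * 37
        emit(16)
    else:
        r = 38 // r
    if gain < m and m == tmp:
        emit(12)
        tmp = tmp - gain
    else:
        rate = 17 % 39
    m = m * 26
    r -= 16
    log(r)
    process(m)
    return m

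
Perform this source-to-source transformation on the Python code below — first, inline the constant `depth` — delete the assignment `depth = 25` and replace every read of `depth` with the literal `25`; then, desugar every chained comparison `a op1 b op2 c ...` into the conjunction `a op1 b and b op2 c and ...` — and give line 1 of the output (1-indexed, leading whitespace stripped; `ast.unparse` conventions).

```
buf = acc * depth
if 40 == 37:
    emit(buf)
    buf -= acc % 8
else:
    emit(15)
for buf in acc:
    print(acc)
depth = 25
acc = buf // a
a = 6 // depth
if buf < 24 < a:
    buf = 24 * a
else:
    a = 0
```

buf = acc * 25

Transformed code:
buf = acc * 25
if 40 == 37:
    emit(buf)
    buf -= acc % 8
else:
    emit(15)
for buf in acc:
    print(acc)
acc = buf // a
a = 6 // 25
if buf < 24 and 24 < a:
    buf = 24 * a
else:
    a = 0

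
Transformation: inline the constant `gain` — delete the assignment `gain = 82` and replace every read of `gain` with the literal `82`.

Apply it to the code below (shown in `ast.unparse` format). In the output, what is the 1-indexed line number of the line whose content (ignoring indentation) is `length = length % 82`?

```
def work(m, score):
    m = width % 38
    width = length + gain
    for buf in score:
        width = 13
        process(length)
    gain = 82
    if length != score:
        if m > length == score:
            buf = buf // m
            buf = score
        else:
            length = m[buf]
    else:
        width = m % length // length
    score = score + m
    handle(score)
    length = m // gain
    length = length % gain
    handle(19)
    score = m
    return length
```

Transformed code:
def work(m, score):
    m = width % 38
    width = length + 82
    for buf in score:
        width = 13
        process(length)
    if length != score:
        if m > length == score:
            buf = buf // m
            buf = score
        else:
            length = m[buf]
    else:
        width = m % length // length
    score = score + m
    handle(score)
    length = m // 82
    length = length % 82
    handle(19)
    score = m
    return length

18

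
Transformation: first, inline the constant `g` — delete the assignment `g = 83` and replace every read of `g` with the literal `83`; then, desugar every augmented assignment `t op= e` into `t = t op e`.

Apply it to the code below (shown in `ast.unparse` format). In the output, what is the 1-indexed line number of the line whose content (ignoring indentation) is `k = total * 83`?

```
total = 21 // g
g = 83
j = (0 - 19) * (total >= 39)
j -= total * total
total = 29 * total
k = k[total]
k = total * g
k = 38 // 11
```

6

Transformed code:
total = 21 // 83
j = (0 - 19) * (total >= 39)
j = j - total * total
total = 29 * total
k = k[total]
k = total * 83
k = 38 // 11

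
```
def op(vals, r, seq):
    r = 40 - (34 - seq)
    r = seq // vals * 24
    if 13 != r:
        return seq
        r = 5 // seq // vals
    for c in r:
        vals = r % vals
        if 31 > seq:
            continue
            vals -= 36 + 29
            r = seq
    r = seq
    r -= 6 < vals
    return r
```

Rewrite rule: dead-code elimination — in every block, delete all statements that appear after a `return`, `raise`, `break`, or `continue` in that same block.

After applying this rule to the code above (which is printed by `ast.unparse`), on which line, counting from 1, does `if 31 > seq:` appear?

8

Transformed code:
def op(vals, r, seq):
    r = 40 - (34 - seq)
    r = seq // vals * 24
    if 13 != r:
        return seq
    for c in r:
        vals = r % vals
        if 31 > seq:
            continue
    r = seq
    r -= 6 < vals
    return r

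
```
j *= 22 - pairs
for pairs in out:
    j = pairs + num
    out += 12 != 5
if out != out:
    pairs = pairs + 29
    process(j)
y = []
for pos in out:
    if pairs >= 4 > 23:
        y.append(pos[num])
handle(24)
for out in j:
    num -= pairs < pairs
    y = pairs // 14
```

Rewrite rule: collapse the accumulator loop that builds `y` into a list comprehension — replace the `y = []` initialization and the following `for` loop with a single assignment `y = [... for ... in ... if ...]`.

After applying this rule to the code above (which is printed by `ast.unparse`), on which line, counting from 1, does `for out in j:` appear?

Transformed code:
j *= 22 - pairs
for pairs in out:
    j = pairs + num
    out += 12 != 5
if out != out:
    pairs = pairs + 29
    process(j)
y = [pos[num] for pos in out if pairs >= 4 > 23]
handle(24)
for out in j:
    num -= pairs < pairs
    y = pairs // 14

10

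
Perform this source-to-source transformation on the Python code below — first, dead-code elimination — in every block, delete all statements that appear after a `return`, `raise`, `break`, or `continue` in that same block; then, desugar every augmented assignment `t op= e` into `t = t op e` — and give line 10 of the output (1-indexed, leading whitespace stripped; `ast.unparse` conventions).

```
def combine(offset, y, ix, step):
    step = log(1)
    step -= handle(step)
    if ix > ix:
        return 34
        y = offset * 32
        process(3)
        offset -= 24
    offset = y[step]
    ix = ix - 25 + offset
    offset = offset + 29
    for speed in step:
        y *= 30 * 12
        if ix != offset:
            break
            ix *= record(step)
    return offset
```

y = y * (30 * 12)

Transformed code:
def combine(offset, y, ix, step):
    step = log(1)
    step = step - handle(step)
    if ix > ix:
        return 34
    offset = y[step]
    ix = ix - 25 + offset
    offset = offset + 29
    for speed in step:
        y = y * (30 * 12)
        if ix != offset:
            break
    return offset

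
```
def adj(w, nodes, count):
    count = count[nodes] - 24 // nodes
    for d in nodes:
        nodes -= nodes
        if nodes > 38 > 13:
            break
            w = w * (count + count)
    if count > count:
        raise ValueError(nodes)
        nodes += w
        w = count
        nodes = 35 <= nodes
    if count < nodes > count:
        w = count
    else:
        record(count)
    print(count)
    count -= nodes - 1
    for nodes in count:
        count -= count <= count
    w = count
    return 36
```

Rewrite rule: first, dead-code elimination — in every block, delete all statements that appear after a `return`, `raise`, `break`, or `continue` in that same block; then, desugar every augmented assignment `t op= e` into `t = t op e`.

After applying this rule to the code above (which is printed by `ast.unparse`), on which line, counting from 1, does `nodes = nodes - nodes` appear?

4

Transformed code:
def adj(w, nodes, count):
    count = count[nodes] - 24 // nodes
    for d in nodes:
        nodes = nodes - nodes
        if nodes > 38 > 13:
            break
    if count > count:
        raise ValueError(nodes)
    if count < nodes > count:
        w = count
    else:
        record(count)
    print(count)
    count = count - (nodes - 1)
    for nodes in count:
        count = count - (count <= count)
    w = count
    return 36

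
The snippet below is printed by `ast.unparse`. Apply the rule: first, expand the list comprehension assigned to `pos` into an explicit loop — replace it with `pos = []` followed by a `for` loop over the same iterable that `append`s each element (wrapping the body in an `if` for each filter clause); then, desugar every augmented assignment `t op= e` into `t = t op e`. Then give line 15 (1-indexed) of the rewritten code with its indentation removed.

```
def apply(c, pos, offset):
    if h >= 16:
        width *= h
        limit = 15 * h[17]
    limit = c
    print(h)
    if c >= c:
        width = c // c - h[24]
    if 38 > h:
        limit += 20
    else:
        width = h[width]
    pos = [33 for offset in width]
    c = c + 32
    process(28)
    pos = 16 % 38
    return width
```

pos.append(33)

Transformed code:
def apply(c, pos, offset):
    if h >= 16:
        width = width * h
        limit = 15 * h[17]
    limit = c
    print(h)
    if c >= c:
        width = c // c - h[24]
    if 38 > h:
        limit = limit + 20
    else:
        width = h[width]
    pos = []
    for offset in width:
        pos.append(33)
    c = c + 32
    process(28)
    pos = 16 % 38
    return width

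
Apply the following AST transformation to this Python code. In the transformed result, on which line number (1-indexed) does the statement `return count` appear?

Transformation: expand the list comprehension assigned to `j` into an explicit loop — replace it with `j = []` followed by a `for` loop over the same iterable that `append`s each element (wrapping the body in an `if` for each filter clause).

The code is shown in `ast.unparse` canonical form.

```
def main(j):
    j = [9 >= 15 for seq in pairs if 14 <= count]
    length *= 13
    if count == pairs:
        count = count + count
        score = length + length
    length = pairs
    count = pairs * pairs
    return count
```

12

Transformed code:
def main(j):
    j = []
    for seq in pairs:
        if 14 <= count:
            j.append(9 >= 15)
    length *= 13
    if count == pairs:
        count = count + count
        score = length + length
    length = pairs
    count = pairs * pairs
    return count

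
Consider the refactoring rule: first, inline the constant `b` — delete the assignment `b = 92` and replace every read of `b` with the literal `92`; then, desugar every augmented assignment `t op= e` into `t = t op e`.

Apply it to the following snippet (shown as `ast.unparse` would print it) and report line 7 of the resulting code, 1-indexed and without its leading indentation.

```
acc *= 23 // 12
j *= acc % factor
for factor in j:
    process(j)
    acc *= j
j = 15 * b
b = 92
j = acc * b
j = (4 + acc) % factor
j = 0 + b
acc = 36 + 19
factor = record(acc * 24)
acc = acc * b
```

j = acc * 92

Transformed code:
acc = acc * (23 // 12)
j = j * (acc % factor)
for factor in j:
    process(j)
    acc = acc * j
j = 15 * 92
j = acc * 92
j = (4 + acc) % factor
j = 0 + 92
acc = 36 + 19
factor = record(acc * 24)
acc = acc * 92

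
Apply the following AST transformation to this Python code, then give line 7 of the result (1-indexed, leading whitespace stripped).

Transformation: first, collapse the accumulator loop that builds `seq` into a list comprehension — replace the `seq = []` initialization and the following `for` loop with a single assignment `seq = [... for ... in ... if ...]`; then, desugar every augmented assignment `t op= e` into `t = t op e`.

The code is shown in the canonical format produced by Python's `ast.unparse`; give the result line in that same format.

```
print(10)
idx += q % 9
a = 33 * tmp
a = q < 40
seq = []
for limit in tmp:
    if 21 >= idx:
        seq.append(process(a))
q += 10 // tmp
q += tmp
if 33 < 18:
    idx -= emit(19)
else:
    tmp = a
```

q = q + tmp

Transformed code:
print(10)
idx = idx + q % 9
a = 33 * tmp
a = q < 40
seq = [process(a) for limit in tmp if 21 >= idx]
q = q + 10 // tmp
q = q + tmp
if 33 < 18:
    idx = idx - emit(19)
else:
    tmp = a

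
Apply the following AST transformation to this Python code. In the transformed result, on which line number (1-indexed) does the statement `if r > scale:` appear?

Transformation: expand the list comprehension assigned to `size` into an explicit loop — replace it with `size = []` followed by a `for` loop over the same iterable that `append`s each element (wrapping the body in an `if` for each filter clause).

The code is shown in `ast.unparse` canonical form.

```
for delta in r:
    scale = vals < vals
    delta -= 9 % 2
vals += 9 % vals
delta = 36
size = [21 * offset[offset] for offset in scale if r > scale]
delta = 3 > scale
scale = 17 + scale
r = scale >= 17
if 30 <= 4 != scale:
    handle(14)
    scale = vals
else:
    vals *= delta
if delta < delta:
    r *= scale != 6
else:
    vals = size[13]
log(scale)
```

Transformed code:
for delta in r:
    scale = vals < vals
    delta -= 9 % 2
vals += 9 % vals
delta = 36
size = []
for offset in scale:
    if r > scale:
        size.append(21 * offset[offset])
delta = 3 > scale
scale = 17 + scale
r = scale >= 17
if 30 <= 4 != scale:
    handle(14)
    scale = vals
else:
    vals *= delta
if delta < delta:
    r *= scale != 6
else:
    vals = size[13]
log(scale)

8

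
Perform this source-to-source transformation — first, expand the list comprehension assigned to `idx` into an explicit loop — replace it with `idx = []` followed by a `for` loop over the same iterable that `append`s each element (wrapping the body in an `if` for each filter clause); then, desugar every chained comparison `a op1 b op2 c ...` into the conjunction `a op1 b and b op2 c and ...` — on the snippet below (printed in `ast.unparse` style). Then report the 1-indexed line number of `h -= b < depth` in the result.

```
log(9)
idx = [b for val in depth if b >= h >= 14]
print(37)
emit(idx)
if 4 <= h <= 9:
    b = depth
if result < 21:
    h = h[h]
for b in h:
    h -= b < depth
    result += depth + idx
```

13

Transformed code:
log(9)
idx = []
for val in depth:
    if b >= h and h >= 14:
        idx.append(b)
print(37)
emit(idx)
if 4 <= h and h <= 9:
    b = depth
if result < 21:
    h = h[h]
for b in h:
    h -= b < depth
    result += depth + idx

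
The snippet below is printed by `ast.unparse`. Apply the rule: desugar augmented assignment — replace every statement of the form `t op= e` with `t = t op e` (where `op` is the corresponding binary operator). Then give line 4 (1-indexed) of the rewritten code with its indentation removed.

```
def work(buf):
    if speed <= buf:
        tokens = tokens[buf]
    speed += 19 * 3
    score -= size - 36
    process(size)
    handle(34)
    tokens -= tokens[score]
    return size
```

Transformed code:
def work(buf):
    if speed <= buf:
        tokens = tokens[buf]
    speed = speed + 19 * 3
    score = score - (size - 36)
    process(size)
    handle(34)
    tokens = tokens - tokens[score]
    return size

speed = speed + 19 * 3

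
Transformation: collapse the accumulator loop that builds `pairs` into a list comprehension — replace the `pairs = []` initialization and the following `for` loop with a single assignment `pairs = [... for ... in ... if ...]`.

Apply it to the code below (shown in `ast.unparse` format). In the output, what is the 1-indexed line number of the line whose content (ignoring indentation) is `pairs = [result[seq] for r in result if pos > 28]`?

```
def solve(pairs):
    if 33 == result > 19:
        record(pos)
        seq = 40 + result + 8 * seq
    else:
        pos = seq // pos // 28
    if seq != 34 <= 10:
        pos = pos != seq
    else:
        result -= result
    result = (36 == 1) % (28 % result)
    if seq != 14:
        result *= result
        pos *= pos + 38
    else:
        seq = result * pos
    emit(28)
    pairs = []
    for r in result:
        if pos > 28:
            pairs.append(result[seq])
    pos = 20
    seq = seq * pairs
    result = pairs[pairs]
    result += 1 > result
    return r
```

Transformed code:
def solve(pairs):
    if 33 == result > 19:
        record(pos)
        seq = 40 + result + 8 * seq
    else:
        pos = seq // pos // 28
    if seq != 34 <= 10:
        pos = pos != seq
    else:
        result -= result
    result = (36 == 1) % (28 % result)
    if seq != 14:
        result *= result
        pos *= pos + 38
    else:
        seq = result * pos
    emit(28)
    pairs = [result[seq] for r in result if pos > 28]
    pos = 20
    seq = seq * pairs
    result = pairs[pairs]
    result += 1 > result
    return r

18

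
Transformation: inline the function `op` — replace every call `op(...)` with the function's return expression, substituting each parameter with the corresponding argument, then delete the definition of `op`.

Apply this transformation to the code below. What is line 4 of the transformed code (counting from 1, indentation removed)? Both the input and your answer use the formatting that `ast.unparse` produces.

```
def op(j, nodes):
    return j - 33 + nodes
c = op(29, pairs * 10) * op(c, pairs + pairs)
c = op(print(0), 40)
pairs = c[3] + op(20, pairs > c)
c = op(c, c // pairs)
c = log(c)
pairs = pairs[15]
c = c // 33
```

c = c - 33 + c // pairs

Transformed code:
c = (29 - 33 + pairs * 10) * (c - 33 + (pairs + pairs))
c = print(0) - 33 + 40
pairs = c[3] + (20 - 33 + (pairs > c))
c = c - 33 + c // pairs
c = log(c)
pairs = pairs[15]
c = c // 33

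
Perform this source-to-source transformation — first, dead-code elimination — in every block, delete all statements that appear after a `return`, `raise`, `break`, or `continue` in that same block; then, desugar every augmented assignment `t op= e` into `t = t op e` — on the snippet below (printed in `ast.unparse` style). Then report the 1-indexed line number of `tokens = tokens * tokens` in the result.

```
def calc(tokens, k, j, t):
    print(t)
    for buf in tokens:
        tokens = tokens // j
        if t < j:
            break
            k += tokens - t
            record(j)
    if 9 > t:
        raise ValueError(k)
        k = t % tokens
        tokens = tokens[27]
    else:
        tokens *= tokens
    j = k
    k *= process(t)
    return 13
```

10

Transformed code:
def calc(tokens, k, j, t):
    print(t)
    for buf in tokens:
        tokens = tokens // j
        if t < j:
            break
    if 9 > t:
        raise ValueError(k)
    else:
        tokens = tokens * tokens
    j = k
    k = k * process(t)
    return 13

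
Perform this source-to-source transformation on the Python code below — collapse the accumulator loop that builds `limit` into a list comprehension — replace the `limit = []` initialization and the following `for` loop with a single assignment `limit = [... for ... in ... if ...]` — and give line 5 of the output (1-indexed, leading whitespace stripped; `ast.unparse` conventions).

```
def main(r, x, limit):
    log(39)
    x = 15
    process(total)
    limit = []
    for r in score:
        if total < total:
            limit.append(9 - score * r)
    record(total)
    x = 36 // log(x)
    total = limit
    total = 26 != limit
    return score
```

limit = [9 - score * r for r in score if total < total]

Transformed code:
def main(r, x, limit):
    log(39)
    x = 15
    process(total)
    limit = [9 - score * r for r in score if total < total]
    record(total)
    x = 36 // log(x)
    total = limit
    total = 26 != limit
    return score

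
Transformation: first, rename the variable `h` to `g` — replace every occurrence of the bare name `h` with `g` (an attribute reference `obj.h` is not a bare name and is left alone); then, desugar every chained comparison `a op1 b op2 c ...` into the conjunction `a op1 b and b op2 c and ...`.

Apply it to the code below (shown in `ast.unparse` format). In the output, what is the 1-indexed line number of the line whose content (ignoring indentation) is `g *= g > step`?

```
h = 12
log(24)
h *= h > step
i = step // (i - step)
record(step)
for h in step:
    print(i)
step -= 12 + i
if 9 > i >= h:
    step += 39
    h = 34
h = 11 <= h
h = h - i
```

3

Transformed code:
g = 12
log(24)
g *= g > step
i = step // (i - step)
record(step)
for g in step:
    print(i)
step -= 12 + i
if 9 > i and i >= g:
    step += 39
    g = 34
g = 11 <= g
g = g - i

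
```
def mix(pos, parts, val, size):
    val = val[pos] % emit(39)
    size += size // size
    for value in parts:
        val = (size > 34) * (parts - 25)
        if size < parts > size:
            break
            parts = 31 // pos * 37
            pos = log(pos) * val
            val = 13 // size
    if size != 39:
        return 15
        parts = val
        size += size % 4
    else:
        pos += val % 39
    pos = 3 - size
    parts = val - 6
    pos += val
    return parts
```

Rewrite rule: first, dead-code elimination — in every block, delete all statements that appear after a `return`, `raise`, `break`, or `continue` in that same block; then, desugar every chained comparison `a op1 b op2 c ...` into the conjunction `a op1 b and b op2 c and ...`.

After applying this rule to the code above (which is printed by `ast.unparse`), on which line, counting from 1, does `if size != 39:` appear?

8

Transformed code:
def mix(pos, parts, val, size):
    val = val[pos] % emit(39)
    size += size // size
    for value in parts:
        val = (size > 34) * (parts - 25)
        if size < parts and parts > size:
            break
    if size != 39:
        return 15
    else:
        pos += val % 39
    pos = 3 - size
    parts = val - 6
    pos += val
    return parts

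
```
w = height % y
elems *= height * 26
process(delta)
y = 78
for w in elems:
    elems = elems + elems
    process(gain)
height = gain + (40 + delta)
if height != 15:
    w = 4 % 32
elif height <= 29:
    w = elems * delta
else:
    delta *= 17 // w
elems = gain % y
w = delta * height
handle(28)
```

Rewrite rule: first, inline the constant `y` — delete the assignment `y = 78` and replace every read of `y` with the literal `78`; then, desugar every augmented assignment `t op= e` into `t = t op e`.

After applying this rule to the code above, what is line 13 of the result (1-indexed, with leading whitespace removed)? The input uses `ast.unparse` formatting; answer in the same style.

Transformed code:
w = height % 78
elems = elems * (height * 26)
process(delta)
for w in elems:
    elems = elems + elems
    process(gain)
height = gain + (40 + delta)
if height != 15:
    w = 4 % 32
elif height <= 29:
    w = elems * delta
else:
    delta = delta * (17 // w)
elems = gain % 78
w = delta * height
handle(28)

delta = delta * (17 // w)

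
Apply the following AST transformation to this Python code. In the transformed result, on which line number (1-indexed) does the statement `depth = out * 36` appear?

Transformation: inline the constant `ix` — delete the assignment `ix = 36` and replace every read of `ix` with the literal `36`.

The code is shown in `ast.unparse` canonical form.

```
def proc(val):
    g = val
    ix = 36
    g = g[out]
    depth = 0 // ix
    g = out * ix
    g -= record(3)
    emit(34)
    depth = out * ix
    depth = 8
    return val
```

8

Transformed code:
def proc(val):
    g = val
    g = g[out]
    depth = 0 // 36
    g = out * 36
    g -= record(3)
    emit(34)
    depth = out * 36
    depth = 8
    return val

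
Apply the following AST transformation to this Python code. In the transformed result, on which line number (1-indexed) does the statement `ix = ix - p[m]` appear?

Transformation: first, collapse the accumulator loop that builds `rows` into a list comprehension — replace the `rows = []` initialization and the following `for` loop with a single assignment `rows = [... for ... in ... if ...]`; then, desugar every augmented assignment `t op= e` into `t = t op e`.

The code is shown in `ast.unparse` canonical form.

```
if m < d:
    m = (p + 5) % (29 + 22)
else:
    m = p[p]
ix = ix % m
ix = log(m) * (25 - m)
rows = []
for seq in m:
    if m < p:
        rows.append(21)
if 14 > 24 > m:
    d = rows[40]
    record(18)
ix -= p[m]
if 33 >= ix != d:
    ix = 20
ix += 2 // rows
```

Transformed code:
if m < d:
    m = (p + 5) % (29 + 22)
else:
    m = p[p]
ix = ix % m
ix = log(m) * (25 - m)
rows = [21 for seq in m if m < p]
if 14 > 24 > m:
    d = rows[40]
    record(18)
ix = ix - p[m]
if 33 >= ix != d:
    ix = 20
ix = ix + 2 // rows

11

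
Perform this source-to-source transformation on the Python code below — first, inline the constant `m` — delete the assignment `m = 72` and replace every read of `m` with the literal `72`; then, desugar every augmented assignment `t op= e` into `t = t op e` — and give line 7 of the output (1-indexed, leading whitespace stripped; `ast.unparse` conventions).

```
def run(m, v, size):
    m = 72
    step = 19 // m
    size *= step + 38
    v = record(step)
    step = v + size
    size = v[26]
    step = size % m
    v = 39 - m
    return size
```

step = size % 72

Transformed code:
def run(m, v, size):
    step = 19 // 72
    size = size * (step + 38)
    v = record(step)
    step = v + size
    size = v[26]
    step = size % 72
    v = 39 - 72
    return size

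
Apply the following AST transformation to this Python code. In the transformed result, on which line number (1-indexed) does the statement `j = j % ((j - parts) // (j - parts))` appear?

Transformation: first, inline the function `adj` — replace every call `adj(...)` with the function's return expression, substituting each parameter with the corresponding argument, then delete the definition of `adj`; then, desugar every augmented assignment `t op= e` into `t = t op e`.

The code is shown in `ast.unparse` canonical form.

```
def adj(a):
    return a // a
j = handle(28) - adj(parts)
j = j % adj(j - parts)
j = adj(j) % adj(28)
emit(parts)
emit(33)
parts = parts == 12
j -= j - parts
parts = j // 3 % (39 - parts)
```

2

Transformed code:
j = handle(28) - parts // parts
j = j % ((j - parts) // (j - parts))
j = j // j % (28 // 28)
emit(parts)
emit(33)
parts = parts == 12
j = j - (j - parts)
parts = j // 3 % (39 - parts)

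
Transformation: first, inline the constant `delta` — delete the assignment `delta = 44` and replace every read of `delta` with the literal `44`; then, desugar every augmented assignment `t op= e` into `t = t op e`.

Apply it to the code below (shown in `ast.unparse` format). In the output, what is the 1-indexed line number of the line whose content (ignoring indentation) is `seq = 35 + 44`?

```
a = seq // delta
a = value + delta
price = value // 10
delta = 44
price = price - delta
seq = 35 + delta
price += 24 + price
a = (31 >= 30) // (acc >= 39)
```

5

Transformed code:
a = seq // 44
a = value + 44
price = value // 10
price = price - 44
seq = 35 + 44
price = price + (24 + price)
a = (31 >= 30) // (acc >= 39)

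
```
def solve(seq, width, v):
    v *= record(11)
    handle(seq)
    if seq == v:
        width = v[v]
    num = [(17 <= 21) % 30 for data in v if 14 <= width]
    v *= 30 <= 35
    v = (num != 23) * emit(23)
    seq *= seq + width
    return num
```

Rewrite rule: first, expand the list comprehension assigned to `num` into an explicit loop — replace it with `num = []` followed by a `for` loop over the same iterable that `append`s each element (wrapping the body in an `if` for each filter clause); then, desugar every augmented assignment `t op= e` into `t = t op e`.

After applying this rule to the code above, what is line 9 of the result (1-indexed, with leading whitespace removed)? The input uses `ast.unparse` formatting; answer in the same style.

Transformed code:
def solve(seq, width, v):
    v = v * record(11)
    handle(seq)
    if seq == v:
        width = v[v]
    num = []
    for data in v:
        if 14 <= width:
            num.append((17 <= 21) % 30)
    v = v * (30 <= 35)
    v = (num != 23) * emit(23)
    seq = seq * (seq + width)
    return num

num.append((17 <= 21) % 30)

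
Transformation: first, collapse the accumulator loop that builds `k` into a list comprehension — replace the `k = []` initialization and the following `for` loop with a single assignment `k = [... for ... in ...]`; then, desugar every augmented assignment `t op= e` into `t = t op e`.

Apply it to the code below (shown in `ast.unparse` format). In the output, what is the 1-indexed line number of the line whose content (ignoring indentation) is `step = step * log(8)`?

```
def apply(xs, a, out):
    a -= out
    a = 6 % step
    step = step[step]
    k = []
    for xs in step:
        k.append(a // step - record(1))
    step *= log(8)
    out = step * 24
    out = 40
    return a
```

Transformed code:
def apply(xs, a, out):
    a = a - out
    a = 6 % step
    step = step[step]
    k = [a // step - record(1) for xs in step]
    step = step * log(8)
    out = step * 24
    out = 40
    return a

6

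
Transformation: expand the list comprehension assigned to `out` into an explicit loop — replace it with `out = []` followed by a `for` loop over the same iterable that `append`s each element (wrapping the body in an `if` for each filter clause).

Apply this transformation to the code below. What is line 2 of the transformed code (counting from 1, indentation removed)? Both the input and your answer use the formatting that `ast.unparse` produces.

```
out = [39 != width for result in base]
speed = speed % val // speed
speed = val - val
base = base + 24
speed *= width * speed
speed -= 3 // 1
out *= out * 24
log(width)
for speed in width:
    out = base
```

for result in base:

Transformed code:
out = []
for result in base:
    out.append(39 != width)
speed = speed % val // speed
speed = val - val
base = base + 24
speed *= width * speed
speed -= 3 // 1
out *= out * 24
log(width)
for speed in width:
    out = base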